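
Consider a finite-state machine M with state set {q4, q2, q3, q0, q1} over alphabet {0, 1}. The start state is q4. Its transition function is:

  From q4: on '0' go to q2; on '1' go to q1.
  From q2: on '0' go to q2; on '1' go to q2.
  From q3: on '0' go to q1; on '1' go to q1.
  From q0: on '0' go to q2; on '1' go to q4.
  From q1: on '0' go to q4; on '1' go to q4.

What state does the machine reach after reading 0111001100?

q4 → q2 → q2 → q2 → q2 → q2 → q2 → q2 → q2 → q2 → q2

q2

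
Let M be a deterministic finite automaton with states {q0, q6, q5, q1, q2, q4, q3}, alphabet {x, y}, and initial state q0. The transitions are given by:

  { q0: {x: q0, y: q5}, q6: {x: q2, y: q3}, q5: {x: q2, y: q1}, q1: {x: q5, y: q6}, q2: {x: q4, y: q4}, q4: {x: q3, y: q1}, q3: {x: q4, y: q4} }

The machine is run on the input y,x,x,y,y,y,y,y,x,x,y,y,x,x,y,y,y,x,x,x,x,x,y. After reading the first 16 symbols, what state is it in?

q1

Trace: q0 -y-> q5 -x-> q2 -x-> q4 -y-> q1 -y-> q6 -y-> q3 -y-> q4 -y-> q1 -x-> q5 -x-> q2 -y-> q4 -y-> q1 -x-> q5 -x-> q2 -y-> q4 -y-> q1
After 16 symbols: q1.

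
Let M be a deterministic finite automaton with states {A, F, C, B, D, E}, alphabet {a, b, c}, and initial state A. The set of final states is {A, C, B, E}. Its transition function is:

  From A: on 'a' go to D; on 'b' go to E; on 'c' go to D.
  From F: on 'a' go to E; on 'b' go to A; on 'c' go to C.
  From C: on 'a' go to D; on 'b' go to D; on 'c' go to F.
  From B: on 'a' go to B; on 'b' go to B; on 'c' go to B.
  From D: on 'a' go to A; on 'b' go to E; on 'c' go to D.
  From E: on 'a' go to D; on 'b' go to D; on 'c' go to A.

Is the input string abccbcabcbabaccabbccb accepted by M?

Yes

A → D → E → A → D → E → A → D → E → A → E → D → E → D → D → D → A → E → D → D → D → E
End state E is accepting.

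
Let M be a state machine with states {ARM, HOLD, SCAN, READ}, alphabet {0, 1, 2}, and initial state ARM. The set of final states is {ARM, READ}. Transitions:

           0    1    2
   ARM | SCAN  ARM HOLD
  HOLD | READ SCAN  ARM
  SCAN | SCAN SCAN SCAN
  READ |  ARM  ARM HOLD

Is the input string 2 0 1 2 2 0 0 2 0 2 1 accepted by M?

ARM → HOLD → READ → ARM → HOLD → ARM → SCAN → SCAN → SCAN → SCAN → SCAN → SCAN
End state SCAN is not accepting.

No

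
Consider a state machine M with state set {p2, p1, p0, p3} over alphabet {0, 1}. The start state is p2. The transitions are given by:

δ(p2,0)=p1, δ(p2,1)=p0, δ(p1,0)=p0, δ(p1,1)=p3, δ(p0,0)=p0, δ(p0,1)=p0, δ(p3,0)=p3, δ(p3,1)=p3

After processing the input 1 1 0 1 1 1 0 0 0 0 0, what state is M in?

p0

start at p2
read '1': p2 → p0
read '1': p0 → p0
read '0': p0 → p0
read '1': p0 → p0
read '1': p0 → p0
read '1': p0 → p0
read '0': p0 → p0
read '0': p0 → p0
read '0': p0 → p0
read '0': p0 → p0
read '0': p0 → p0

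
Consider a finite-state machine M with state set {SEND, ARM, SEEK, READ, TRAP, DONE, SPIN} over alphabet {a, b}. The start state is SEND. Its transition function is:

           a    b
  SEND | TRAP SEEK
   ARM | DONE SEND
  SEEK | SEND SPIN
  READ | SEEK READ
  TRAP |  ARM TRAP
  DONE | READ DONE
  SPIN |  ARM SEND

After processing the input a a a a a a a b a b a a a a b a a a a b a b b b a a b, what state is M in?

DONE

SEND → TRAP → ARM → DONE → READ → SEEK → SEND → TRAP → TRAP → ARM → SEND → TRAP → ARM → DONE → READ → READ → SEEK → SEND → TRAP → ARM → SEND → TRAP → TRAP → TRAP → TRAP → ARM → DONE → DONE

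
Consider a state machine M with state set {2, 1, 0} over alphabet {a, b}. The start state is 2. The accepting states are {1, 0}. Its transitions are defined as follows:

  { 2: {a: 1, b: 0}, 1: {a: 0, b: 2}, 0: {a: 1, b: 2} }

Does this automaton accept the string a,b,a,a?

Yes

start at 2
read 'a': 2 → 1
read 'b': 1 → 2
read 'a': 2 → 1
read 'a': 1 → 0
End state 0 is accepting.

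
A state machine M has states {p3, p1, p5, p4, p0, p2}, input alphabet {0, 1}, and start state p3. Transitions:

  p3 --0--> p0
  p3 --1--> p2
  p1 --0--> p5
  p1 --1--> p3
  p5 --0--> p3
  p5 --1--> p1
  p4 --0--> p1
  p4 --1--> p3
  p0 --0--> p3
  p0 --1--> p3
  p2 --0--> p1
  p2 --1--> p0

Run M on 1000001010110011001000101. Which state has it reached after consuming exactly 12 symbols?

p2

start at p3
read '1': p3 → p2
read '0': p2 → p1
read '0': p1 → p5
read '0': p5 → p3
read '0': p3 → p0
read '0': p0 → p3
read '1': p3 → p2
read '0': p2 → p1
read '1': p1 → p3
read '0': p3 → p0
read '1': p0 → p3
read '1': p3 → p2
After 12 symbols: p2.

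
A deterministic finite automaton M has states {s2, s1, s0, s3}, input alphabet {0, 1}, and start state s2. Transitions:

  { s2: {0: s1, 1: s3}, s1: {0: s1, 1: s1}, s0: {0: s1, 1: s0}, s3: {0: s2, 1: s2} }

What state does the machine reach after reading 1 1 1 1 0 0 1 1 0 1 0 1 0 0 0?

s1

Trace: s2 -1-> s3 -1-> s2 -1-> s3 -1-> s2 -0-> s1 -0-> s1 -1-> s1 -1-> s1 -0-> s1 -1-> s1 -0-> s1 -1-> s1 -0-> s1 -0-> s1 -0-> s1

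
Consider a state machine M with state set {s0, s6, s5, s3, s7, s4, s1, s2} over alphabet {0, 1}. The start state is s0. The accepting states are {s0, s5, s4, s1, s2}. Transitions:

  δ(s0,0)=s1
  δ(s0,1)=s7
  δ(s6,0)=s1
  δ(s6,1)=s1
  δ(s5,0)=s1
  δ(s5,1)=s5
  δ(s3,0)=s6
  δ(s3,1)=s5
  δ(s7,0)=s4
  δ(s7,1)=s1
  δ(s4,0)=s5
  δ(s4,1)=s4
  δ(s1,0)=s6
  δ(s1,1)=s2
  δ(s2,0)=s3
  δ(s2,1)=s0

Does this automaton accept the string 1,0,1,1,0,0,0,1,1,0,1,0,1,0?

Trace: s0 -1-> s7 -0-> s4 -1-> s4 -1-> s4 -0-> s5 -0-> s1 -0-> s6 -1-> s1 -1-> s2 -0-> s3 -1-> s5 -0-> s1 -1-> s2 -0-> s3
End state s3 is not accepting.

No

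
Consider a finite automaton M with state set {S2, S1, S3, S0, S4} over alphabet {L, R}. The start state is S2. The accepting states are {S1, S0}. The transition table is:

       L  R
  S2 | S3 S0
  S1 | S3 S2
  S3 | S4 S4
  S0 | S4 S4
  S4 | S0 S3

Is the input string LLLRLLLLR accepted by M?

No

start at S2
read 'L': S2 → S3
read 'L': S3 → S4
read 'L': S4 → S0
read 'R': S0 → S4
read 'L': S4 → S0
read 'L': S0 → S4
read 'L': S4 → S0
read 'L': S0 → S4
read 'R': S4 → S3
End state S3 is not accepting.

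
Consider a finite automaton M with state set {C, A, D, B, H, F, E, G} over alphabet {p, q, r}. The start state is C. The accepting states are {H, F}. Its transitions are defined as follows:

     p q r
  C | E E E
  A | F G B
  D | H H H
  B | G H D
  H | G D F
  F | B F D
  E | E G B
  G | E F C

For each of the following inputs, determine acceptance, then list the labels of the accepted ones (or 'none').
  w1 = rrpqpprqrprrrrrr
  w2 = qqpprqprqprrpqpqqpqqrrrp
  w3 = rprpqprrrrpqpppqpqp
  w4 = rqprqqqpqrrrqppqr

w1: Trace: C -r-> E -r-> B -p-> G -q-> F -p-> B -p-> G -r-> C -q-> E -r-> B -p-> G -r-> C -r-> E -r-> B -r-> D -r-> H -r-> F  → end F, accepted
w2: Trace: C -q-> E -q-> G -p-> E -p-> E -r-> B -q-> H -p-> G -r-> C -q-> E -p-> E -r-> B -r-> D -p-> H -q-> D -p-> H -q-> D -q-> H -p-> G -q-> F -q-> F -r-> D -r-> H -r-> F -p-> B  → end B, rejected
w3: Trace: C -r-> E -p-> E -r-> B -p-> G -q-> F -p-> B -r-> D -r-> H -r-> F -r-> D -p-> H -q-> D -p-> H -p-> G -p-> E -q-> G -p-> E -q-> G -p-> E  → end E, rejected
w4: Trace: C -r-> E -q-> G -p-> E -r-> B -q-> H -q-> D -q-> H -p-> G -q-> F -r-> D -r-> H -r-> F -q-> F -p-> B -p-> G -q-> F -r-> D  → end D, rejected

w1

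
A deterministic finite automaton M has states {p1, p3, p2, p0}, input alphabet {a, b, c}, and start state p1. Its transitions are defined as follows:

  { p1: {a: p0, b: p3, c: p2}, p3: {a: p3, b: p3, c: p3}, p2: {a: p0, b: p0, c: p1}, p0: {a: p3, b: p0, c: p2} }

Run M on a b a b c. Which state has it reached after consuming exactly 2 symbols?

p1 → p0 → p0
After 2 symbols: p0.

p0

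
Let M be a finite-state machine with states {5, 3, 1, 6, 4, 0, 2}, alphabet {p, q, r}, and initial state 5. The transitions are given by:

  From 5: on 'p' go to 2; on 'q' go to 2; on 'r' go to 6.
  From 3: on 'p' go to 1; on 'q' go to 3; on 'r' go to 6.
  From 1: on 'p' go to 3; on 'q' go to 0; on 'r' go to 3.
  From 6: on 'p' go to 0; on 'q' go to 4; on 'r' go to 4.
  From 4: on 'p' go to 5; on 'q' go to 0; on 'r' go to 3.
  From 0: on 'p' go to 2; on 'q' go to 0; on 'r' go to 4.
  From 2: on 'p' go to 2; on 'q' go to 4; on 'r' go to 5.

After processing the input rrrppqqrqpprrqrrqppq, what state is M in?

4

start at 5
read 'r': 5 → 6
read 'r': 6 → 4
read 'r': 4 → 3
read 'p': 3 → 1
read 'p': 1 → 3
read 'q': 3 → 3
read 'q': 3 → 3
read 'r': 3 → 6
read 'q': 6 → 4
read 'p': 4 → 5
read 'p': 5 → 2
read 'r': 2 → 5
read 'r': 5 → 6
read 'q': 6 → 4
read 'r': 4 → 3
read 'r': 3 → 6
read 'q': 6 → 4
read 'p': 4 → 5
read 'p': 5 → 2
read 'q': 2 → 4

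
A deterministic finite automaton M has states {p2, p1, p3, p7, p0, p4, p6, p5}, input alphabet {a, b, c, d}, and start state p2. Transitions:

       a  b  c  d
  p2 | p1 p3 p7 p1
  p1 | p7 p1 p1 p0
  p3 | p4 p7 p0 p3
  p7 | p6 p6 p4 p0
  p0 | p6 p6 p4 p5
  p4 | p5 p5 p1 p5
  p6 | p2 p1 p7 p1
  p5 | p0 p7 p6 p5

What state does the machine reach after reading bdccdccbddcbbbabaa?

Trace: p2 -b-> p3 -d-> p3 -c-> p0 -c-> p4 -d-> p5 -c-> p6 -c-> p7 -b-> p6 -d-> p1 -d-> p0 -c-> p4 -b-> p5 -b-> p7 -b-> p6 -a-> p2 -b-> p3 -a-> p4 -a-> p5

p5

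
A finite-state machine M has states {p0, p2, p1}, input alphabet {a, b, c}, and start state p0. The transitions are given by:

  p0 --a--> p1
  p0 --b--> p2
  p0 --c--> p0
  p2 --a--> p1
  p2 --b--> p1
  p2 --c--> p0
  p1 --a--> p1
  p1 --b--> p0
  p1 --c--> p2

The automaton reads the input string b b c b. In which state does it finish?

p1

Trace: p0 -b-> p2 -b-> p1 -c-> p2 -b-> p1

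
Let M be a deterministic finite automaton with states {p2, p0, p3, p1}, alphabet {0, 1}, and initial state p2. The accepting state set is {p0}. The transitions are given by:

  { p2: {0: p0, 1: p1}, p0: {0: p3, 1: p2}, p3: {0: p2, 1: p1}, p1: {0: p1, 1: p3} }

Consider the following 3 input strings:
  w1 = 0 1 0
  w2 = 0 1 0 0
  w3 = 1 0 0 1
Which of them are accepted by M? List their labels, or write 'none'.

w1

w1: Trace: p2 -0-> p0 -1-> p2 -0-> p0  → end p0, accepted
w2: Trace: p2 -0-> p0 -1-> p2 -0-> p0 -0-> p3  → end p3, rejected
w3: Trace: p2 -1-> p1 -0-> p1 -0-> p1 -1-> p3  → end p3, rejected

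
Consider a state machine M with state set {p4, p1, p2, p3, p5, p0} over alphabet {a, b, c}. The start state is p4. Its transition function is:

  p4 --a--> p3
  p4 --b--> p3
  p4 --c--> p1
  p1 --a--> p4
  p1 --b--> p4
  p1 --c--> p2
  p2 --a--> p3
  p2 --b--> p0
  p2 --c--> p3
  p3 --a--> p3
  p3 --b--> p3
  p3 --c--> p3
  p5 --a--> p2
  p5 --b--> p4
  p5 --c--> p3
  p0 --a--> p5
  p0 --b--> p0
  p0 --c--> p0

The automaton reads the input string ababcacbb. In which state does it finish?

p3

start at p4
read 'a': p4 → p3
read 'b': p3 → p3
read 'a': p3 → p3
read 'b': p3 → p3
read 'c': p3 → p3
read 'a': p3 → p3
read 'c': p3 → p3
read 'b': p3 → p3
read 'b': p3 → p3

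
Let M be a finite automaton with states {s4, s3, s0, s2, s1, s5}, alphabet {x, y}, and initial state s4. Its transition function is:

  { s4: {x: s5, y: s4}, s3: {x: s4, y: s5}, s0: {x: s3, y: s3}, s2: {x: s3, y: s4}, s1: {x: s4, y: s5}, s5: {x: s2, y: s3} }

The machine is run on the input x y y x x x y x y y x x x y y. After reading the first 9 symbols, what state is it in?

s3

start at s4
read 'x': s4 → s5
read 'y': s5 → s3
read 'y': s3 → s5
read 'x': s5 → s2
read 'x': s2 → s3
read 'x': s3 → s4
read 'y': s4 → s4
read 'x': s4 → s5
read 'y': s5 → s3
After 9 symbols: s3.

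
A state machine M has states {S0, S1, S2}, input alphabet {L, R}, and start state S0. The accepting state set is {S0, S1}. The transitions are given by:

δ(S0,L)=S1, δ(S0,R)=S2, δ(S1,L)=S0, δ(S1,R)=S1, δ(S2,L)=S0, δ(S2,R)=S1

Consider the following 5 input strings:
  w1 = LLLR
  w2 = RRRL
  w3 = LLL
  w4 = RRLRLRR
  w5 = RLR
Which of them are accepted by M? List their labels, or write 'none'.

w1, w2, w3, w4

w1: S0 → S1 → S0 → S1 → S1  → end S1, accepted
w2: S0 → S2 → S1 → S1 → S0  → end S0, accepted
w3: S0 → S1 → S0 → S1  → end S1, accepted
w4: S0 → S2 → S1 → S0 → S2 → S0 → S2 → S1  → end S1, accepted
w5: S0 → S2 → S0 → S2  → end S2, rejected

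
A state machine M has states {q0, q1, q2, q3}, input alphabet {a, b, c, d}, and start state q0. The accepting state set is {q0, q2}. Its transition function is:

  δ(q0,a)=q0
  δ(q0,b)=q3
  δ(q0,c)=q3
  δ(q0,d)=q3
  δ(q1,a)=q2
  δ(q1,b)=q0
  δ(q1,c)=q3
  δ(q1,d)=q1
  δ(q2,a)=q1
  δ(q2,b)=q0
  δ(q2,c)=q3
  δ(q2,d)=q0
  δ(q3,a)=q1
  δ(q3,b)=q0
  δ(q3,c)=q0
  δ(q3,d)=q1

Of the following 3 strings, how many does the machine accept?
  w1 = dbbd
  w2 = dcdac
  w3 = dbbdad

w1: Trace: q0 -d-> q3 -b-> q0 -b-> q3 -d-> q1  → end q1, rejected
w2: Trace: q0 -d-> q3 -c-> q0 -d-> q3 -a-> q1 -c-> q3  → end q3, rejected
w3: Trace: q0 -d-> q3 -b-> q0 -b-> q3 -d-> q1 -a-> q2 -d-> q0  → end q0, accepted

1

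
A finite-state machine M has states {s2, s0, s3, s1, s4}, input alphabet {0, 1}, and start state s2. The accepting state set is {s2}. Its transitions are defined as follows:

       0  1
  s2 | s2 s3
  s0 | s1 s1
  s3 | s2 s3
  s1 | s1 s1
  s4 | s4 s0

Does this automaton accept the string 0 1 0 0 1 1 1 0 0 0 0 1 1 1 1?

No

start at s2
read '0': s2 → s2
read '1': s2 → s3
read '0': s3 → s2
read '0': s2 → s2
read '1': s2 → s3
read '1': s3 → s3
read '1': s3 → s3
read '0': s3 → s2
read '0': s2 → s2
read '0': s2 → s2
read '0': s2 → s2
read '1': s2 → s3
read '1': s3 → s3
read '1': s3 → s3
read '1': s3 → s3
End state s3 is not accepting.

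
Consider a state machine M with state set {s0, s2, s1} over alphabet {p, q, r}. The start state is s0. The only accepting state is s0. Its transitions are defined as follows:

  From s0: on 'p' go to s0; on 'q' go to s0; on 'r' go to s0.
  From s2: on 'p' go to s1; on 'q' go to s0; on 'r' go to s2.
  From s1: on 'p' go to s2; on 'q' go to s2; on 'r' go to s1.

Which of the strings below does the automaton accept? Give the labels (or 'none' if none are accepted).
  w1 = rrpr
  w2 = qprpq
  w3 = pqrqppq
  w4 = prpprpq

w1, w2, w3, w4

w1:
  start at s0
  read 'r': s0 → s0
  read 'r': s0 → s0
  read 'p': s0 → s0
  read 'r': s0 → s0
  end s0, accepted
w2:
  start at s0
  read 'q': s0 → s0
  read 'p': s0 → s0
  read 'r': s0 → s0
  read 'p': s0 → s0
  read 'q': s0 → s0
  end s0, accepted
w3:
  start at s0
  read 'p': s0 → s0
  read 'q': s0 → s0
  read 'r': s0 → s0
  read 'q': s0 → s0
  read 'p': s0 → s0
  read 'p': s0 → s0
  read 'q': s0 → s0
  end s0, accepted
w4:
  start at s0
  read 'p': s0 → s0
  read 'r': s0 → s0
  read 'p': s0 → s0
  read 'p': s0 → s0
  read 'r': s0 → s0
  read 'p': s0 → s0
  read 'q': s0 → s0
  end s0, accepted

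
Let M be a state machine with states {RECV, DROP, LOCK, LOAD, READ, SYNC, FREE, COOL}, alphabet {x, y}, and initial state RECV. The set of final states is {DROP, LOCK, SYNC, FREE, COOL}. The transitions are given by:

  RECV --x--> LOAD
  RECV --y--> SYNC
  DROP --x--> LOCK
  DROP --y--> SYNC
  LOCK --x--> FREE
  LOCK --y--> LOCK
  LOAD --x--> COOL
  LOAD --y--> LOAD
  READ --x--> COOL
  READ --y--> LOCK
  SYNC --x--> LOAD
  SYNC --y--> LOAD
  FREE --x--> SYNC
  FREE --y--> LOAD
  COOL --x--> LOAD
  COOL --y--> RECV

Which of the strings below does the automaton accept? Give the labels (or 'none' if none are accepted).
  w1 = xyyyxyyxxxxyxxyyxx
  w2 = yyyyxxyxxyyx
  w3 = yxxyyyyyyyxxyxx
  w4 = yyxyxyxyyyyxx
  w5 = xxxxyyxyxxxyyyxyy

w1, w2, w5

w1: Trace: RECV -x-> LOAD -y-> LOAD -y-> LOAD -y-> LOAD -x-> COOL -y-> RECV -y-> SYNC -x-> LOAD -x-> COOL -x-> LOAD -x-> COOL -y-> RECV -x-> LOAD -x-> COOL -y-> RECV -y-> SYNC -x-> LOAD -x-> COOL  → end COOL, accepted
w2: Trace: RECV -y-> SYNC -y-> LOAD -y-> LOAD -y-> LOAD -x-> COOL -x-> LOAD -y-> LOAD -x-> COOL -x-> LOAD -y-> LOAD -y-> LOAD -x-> COOL  → end COOL, accepted
w3: Trace: RECV -y-> SYNC -x-> LOAD -x-> COOL -y-> RECV -y-> SYNC -y-> LOAD -y-> LOAD -y-> LOAD -y-> LOAD -y-> LOAD -x-> COOL -x-> LOAD -y-> LOAD -x-> COOL -x-> LOAD  → end LOAD, rejected
w4: Trace: RECV -y-> SYNC -y-> LOAD -x-> COOL -y-> RECV -x-> LOAD -y-> LOAD -x-> COOL -y-> RECV -y-> SYNC -y-> LOAD -y-> LOAD -x-> COOL -x-> LOAD  → end LOAD, rejected
w5: Trace: RECV -x-> LOAD -x-> COOL -x-> LOAD -x-> COOL -y-> RECV -y-> SYNC -x-> LOAD -y-> LOAD -x-> COOL -x-> LOAD -x-> COOL -y-> RECV -y-> SYNC -y-> LOAD -x-> COOL -y-> RECV -y-> SYNC  → end SYNC, accepted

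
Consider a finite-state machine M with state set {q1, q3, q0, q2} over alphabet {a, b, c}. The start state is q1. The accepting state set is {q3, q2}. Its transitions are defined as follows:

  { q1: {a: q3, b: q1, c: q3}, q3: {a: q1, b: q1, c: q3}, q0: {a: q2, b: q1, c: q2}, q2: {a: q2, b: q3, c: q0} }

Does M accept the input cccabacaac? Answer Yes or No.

q1 → q3 → q3 → q3 → q1 → q1 → q3 → q3 → q1 → q3 → q3
End state q3 is accepting.

Yes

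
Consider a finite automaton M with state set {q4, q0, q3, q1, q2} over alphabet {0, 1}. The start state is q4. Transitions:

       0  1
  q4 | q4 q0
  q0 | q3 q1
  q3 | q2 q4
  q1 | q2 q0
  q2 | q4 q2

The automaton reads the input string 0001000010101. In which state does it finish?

Trace: q4 -0-> q4 -0-> q4 -0-> q4 -1-> q0 -0-> q3 -0-> q2 -0-> q4 -0-> q4 -1-> q0 -0-> q3 -1-> q4 -0-> q4 -1-> q0

q0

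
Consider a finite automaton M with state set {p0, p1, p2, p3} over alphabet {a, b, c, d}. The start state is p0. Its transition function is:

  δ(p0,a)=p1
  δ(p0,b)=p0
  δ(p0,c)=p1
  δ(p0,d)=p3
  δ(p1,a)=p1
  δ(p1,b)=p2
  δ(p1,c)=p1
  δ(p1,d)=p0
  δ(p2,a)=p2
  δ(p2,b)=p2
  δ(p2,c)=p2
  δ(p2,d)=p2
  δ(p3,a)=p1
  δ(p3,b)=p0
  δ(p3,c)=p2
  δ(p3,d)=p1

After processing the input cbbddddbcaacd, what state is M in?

p2

Trace: p0 -c-> p1 -b-> p2 -b-> p2 -d-> p2 -d-> p2 -d-> p2 -d-> p2 -b-> p2 -c-> p2 -a-> p2 -a-> p2 -c-> p2 -d-> p2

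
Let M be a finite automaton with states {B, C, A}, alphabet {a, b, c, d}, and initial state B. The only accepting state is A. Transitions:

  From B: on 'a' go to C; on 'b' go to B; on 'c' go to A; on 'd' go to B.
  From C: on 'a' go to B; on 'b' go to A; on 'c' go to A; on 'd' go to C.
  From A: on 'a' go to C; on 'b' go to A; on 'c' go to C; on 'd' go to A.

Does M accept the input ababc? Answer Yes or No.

start at B
read 'a': B → C
read 'b': C → A
read 'a': A → C
read 'b': C → A
read 'c': A → C
End state C is not accepting.

No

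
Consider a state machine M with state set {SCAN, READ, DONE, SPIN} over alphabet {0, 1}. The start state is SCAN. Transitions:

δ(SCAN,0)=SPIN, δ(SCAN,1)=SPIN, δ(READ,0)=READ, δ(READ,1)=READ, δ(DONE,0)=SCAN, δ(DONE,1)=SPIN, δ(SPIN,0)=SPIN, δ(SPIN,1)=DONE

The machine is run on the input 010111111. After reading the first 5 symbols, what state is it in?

DONE

SCAN → SPIN → DONE → SCAN → SPIN → DONE
After 5 symbols: DONE.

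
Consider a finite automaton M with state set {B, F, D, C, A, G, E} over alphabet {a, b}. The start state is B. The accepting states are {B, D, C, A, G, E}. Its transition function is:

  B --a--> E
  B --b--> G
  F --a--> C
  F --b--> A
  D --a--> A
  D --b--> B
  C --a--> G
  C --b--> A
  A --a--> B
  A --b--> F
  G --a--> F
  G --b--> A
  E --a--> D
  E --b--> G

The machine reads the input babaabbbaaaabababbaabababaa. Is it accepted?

Yes

Trace: B -b-> G -a-> F -b-> A -a-> B -a-> E -b-> G -b-> A -b-> F -a-> C -a-> G -a-> F -a-> C -b-> A -a-> B -b-> G -a-> F -b-> A -b-> F -a-> C -a-> G -b-> A -a-> B -b-> G -a-> F -b-> A -a-> B -a-> E
End state E is accepting.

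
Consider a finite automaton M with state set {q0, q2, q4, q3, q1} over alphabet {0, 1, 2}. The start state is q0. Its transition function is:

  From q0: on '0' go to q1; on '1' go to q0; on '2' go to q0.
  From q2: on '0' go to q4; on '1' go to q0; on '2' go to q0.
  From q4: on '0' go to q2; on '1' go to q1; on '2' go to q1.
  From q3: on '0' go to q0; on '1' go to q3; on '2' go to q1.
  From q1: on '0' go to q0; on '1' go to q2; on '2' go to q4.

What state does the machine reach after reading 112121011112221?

q0

start at q0
read '1': q0 → q0
read '1': q0 → q0
read '2': q0 → q0
read '1': q0 → q0
read '2': q0 → q0
read '1': q0 → q0
read '0': q0 → q1
read '1': q1 → q2
read '1': q2 → q0
read '1': q0 → q0
read '1': q0 → q0
read '2': q0 → q0
read '2': q0 → q0
read '2': q0 → q0
read '1': q0 → q0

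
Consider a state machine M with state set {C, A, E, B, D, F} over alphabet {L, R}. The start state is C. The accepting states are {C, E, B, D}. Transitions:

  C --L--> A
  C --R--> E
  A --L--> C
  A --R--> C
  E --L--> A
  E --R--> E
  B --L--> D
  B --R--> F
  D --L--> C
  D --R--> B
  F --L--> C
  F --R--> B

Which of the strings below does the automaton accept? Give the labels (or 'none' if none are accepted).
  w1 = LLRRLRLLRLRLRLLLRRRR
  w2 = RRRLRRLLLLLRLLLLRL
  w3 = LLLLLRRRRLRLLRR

w1, w3

w1: C → A → C → E → E → A → C → A → C → E → A → C → A → C → A → C → A → C → E → E → E  → end E, accepted
w2: C → E → E → E → A → C → E → A → C → A → C → A → C → A → C → A → C → E → A  → end A, rejected
w3: C → A → C → A → C → A → C → E → E → E → A → C → A → C → E → E  → end E, accepted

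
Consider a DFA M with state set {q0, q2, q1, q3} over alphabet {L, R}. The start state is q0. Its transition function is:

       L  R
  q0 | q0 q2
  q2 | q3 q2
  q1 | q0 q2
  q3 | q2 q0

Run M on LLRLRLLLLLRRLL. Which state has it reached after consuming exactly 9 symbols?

q0

start at q0
read 'L': q0 → q0
read 'L': q0 → q0
read 'R': q0 → q2
read 'L': q2 → q3
read 'R': q3 → q0
read 'L': q0 → q0
read 'L': q0 → q0
read 'L': q0 → q0
read 'L': q0 → q0
After 9 symbols: q0.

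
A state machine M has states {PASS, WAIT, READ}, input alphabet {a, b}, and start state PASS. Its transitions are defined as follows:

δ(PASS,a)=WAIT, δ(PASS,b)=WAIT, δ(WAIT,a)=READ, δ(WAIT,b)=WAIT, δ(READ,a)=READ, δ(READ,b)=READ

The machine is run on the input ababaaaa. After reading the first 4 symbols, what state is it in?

PASS → WAIT → WAIT → READ → READ
After 4 symbols: READ.

READ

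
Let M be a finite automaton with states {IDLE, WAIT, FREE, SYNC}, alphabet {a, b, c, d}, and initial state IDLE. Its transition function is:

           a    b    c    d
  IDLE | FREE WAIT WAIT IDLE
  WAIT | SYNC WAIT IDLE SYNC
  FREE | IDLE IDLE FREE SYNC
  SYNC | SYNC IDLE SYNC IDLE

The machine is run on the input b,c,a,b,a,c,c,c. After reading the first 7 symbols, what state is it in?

start at IDLE
read 'b': IDLE → WAIT
read 'c': WAIT → IDLE
read 'a': IDLE → FREE
read 'b': FREE → IDLE
read 'a': IDLE → FREE
read 'c': FREE → FREE
read 'c': FREE → FREE
After 7 symbols: FREE.

FREE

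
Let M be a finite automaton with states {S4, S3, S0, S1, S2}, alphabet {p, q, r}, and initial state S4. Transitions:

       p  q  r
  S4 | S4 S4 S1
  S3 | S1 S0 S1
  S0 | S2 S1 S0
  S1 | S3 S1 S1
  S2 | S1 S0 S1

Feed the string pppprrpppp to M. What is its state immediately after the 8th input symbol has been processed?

Trace: S4 -p-> S4 -p-> S4 -p-> S4 -p-> S4 -r-> S1 -r-> S1 -p-> S3 -p-> S1
After 8 symbols: S1.

S1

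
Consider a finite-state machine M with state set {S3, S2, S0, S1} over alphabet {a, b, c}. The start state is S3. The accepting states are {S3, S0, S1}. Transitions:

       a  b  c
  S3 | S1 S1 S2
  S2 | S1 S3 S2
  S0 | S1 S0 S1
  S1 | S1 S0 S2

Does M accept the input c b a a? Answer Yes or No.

start at S3
read 'c': S3 → S2
read 'b': S2 → S3
read 'a': S3 → S1
read 'a': S1 → S1
End state S1 is accepting.

Yes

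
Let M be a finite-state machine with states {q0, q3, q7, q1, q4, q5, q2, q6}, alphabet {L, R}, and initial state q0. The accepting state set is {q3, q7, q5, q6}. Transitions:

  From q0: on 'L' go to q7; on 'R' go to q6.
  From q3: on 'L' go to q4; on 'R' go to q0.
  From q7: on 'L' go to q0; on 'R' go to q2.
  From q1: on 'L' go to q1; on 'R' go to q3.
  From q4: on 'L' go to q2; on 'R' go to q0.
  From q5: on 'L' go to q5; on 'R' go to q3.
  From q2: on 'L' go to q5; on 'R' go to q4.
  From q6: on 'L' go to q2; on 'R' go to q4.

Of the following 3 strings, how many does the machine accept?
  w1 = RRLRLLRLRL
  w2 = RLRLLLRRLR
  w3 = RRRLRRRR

2

w1: q0 → q6 → q4 → q2 → q4 → q2 → q5 → q3 → q4 → q0 → q7  → end q7, accepted
w2: q0 → q6 → q2 → q4 → q2 → q5 → q5 → q3 → q0 → q7 → q2  → end q2, rejected
w3: q0 → q6 → q4 → q0 → q7 → q2 → q4 → q0 → q6  → end q6, accepted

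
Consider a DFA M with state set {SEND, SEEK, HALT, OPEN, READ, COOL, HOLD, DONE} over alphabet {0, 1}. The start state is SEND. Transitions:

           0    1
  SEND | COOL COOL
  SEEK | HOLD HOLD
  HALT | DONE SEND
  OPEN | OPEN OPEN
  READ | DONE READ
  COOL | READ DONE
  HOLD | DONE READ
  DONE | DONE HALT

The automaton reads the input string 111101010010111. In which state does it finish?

COOL

Trace: SEND -1-> COOL -1-> DONE -1-> HALT -1-> SEND -0-> COOL -1-> DONE -0-> DONE -1-> HALT -0-> DONE -0-> DONE -1-> HALT -0-> DONE -1-> HALT -1-> SEND -1-> COOL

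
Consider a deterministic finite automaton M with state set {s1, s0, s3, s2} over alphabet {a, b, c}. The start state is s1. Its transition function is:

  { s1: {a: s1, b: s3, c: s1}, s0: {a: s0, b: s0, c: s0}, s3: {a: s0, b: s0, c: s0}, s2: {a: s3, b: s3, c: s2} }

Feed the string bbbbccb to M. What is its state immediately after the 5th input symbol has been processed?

s0

s1 → s3 → s0 → s0 → s0 → s0
After 5 symbols: s0.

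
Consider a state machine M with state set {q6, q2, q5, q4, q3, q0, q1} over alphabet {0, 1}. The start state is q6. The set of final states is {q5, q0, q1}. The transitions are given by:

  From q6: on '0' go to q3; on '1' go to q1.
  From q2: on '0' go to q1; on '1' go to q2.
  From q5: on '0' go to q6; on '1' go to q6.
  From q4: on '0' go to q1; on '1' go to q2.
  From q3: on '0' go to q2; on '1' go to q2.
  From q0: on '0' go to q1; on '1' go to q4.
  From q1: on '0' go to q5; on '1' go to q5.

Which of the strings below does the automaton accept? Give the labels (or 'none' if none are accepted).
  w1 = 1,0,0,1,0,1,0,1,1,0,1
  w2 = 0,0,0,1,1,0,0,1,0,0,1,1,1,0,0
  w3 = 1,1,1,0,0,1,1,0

w1: q6 → q1 → q5 → q6 → q1 → q5 → q6 → q3 → q2 → q2 → q1 → q5  → end q5, accepted
w2: q6 → q3 → q2 → q1 → q5 → q6 → q3 → q2 → q2 → q1 → q5 → q6 → q1 → q5 → q6 → q3  → end q3, rejected
w3: q6 → q1 → q5 → q6 → q3 → q2 → q2 → q2 → q1  → end q1, accepted

w1, w3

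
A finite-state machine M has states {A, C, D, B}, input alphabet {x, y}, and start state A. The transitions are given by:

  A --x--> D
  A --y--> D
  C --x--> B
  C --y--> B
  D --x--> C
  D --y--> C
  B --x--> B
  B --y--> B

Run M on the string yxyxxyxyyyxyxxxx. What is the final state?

B

Trace: A -y-> D -x-> C -y-> B -x-> B -x-> B -y-> B -x-> B -y-> B -y-> B -y-> B -x-> B -y-> B -x-> B -x-> B -x-> B -x-> B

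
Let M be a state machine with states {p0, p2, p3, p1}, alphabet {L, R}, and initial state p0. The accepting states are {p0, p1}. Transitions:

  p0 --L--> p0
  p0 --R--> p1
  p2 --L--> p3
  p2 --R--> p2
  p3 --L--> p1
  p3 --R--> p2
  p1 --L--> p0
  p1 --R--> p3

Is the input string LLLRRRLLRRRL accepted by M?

No

p0 → p0 → p0 → p0 → p1 → p3 → p2 → p3 → p1 → p3 → p2 → p2 → p3
End state p3 is not accepting.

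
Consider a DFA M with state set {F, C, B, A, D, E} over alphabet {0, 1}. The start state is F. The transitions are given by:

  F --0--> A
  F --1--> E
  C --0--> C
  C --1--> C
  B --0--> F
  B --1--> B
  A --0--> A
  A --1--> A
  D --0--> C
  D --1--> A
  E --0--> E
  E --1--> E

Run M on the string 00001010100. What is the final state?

A

Trace: F -0-> A -0-> A -0-> A -0-> A -1-> A -0-> A -1-> A -0-> A -1-> A -0-> A -0-> A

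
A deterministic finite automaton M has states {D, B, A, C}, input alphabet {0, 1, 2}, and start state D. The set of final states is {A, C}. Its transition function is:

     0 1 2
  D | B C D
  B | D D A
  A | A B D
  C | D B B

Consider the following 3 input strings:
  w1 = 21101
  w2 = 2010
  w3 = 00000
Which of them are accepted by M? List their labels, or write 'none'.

w1: D → D → C → B → D → C  → end C, accepted
w2: D → D → B → D → B  → end B, rejected
w3: D → B → D → B → D → B  → end B, rejected

w1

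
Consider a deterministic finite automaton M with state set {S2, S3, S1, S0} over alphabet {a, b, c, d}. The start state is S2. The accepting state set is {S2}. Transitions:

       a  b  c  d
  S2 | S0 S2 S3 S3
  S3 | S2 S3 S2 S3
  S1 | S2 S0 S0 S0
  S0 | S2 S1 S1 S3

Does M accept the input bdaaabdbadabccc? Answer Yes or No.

start at S2
read 'b': S2 → S2
read 'd': S2 → S3
read 'a': S3 → S2
read 'a': S2 → S0
read 'a': S0 → S2
read 'b': S2 → S2
read 'd': S2 → S3
read 'b': S3 → S3
read 'a': S3 → S2
read 'd': S2 → S3
read 'a': S3 → S2
read 'b': S2 → S2
read 'c': S2 → S3
read 'c': S3 → S2
read 'c': S2 → S3
End state S3 is not accepting.

No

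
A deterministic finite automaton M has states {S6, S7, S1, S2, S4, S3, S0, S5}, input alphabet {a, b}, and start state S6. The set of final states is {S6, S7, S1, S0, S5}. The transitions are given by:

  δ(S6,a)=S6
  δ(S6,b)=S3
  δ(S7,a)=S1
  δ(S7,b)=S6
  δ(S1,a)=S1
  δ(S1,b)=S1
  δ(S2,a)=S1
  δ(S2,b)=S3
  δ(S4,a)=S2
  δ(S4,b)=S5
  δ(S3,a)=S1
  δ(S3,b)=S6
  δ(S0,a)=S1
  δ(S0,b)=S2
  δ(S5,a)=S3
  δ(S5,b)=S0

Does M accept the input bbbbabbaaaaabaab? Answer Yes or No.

Trace: S6 -b-> S3 -b-> S6 -b-> S3 -b-> S6 -a-> S6 -b-> S3 -b-> S6 -a-> S6 -a-> S6 -a-> S6 -a-> S6 -a-> S6 -b-> S3 -a-> S1 -a-> S1 -b-> S1
End state S1 is accepting.

Yes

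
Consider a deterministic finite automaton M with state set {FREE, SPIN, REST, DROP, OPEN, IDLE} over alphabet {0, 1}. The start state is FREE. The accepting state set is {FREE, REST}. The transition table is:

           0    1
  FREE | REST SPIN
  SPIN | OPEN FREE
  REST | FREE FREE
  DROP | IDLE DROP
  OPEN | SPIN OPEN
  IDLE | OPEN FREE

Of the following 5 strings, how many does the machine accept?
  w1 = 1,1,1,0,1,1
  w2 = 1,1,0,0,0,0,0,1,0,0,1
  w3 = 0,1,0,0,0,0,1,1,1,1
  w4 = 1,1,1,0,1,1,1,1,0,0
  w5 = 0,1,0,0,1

1

w1: Trace: FREE -1-> SPIN -1-> FREE -1-> SPIN -0-> OPEN -1-> OPEN -1-> OPEN  → end OPEN, rejected
w2: Trace: FREE -1-> SPIN -1-> FREE -0-> REST -0-> FREE -0-> REST -0-> FREE -0-> REST -1-> FREE -0-> REST -0-> FREE -1-> SPIN  → end SPIN, rejected
w3: Trace: FREE -0-> REST -1-> FREE -0-> REST -0-> FREE -0-> REST -0-> FREE -1-> SPIN -1-> FREE -1-> SPIN -1-> FREE  → end FREE, accepted
w4: Trace: FREE -1-> SPIN -1-> FREE -1-> SPIN -0-> OPEN -1-> OPEN -1-> OPEN -1-> OPEN -1-> OPEN -0-> SPIN -0-> OPEN  → end OPEN, rejected
w5: Trace: FREE -0-> REST -1-> FREE -0-> REST -0-> FREE -1-> SPIN  → end SPIN, rejected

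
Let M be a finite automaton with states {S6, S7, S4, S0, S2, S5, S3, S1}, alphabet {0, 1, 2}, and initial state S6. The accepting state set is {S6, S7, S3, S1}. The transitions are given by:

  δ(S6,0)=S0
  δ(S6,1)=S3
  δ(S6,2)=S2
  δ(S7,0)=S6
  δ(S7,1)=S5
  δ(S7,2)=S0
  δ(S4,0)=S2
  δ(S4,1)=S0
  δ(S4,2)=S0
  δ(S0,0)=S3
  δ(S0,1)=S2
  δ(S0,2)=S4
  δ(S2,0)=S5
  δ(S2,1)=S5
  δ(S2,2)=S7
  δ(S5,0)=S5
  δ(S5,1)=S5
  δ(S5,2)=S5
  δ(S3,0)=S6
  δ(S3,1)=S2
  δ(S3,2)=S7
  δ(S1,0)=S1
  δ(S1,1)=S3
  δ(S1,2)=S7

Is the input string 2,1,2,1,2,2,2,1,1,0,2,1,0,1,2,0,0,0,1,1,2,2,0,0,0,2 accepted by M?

Trace: S6 -2-> S2 -1-> S5 -2-> S5 -1-> S5 -2-> S5 -2-> S5 -2-> S5 -1-> S5 -1-> S5 -0-> S5 -2-> S5 -1-> S5 -0-> S5 -1-> S5 -2-> S5 -0-> S5 -0-> S5 -0-> S5 -1-> S5 -1-> S5 -2-> S5 -2-> S5 -0-> S5 -0-> S5 -0-> S5 -2-> S5
End state S5 is not accepting.

No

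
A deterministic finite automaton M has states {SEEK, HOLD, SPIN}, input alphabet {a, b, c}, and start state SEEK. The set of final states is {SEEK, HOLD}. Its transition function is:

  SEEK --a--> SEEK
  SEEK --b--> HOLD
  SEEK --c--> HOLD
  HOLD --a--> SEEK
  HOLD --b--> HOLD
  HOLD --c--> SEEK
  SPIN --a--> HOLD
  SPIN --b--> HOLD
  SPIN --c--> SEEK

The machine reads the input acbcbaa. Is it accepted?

Yes

start at SEEK
read 'a': SEEK → SEEK
read 'c': SEEK → HOLD
read 'b': HOLD → HOLD
read 'c': HOLD → SEEK
read 'b': SEEK → HOLD
read 'a': HOLD → SEEK
read 'a': SEEK → SEEK
End state SEEK is accepting.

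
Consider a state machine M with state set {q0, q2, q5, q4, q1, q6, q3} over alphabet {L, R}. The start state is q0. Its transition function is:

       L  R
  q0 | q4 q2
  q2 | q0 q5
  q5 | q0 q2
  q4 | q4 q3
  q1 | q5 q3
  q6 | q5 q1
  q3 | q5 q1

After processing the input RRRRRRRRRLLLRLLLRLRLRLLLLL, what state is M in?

q0 → q2 → q5 → q2 → q5 → q2 → q5 → q2 → q5 → q2 → q0 → q4 → q4 → q3 → q5 → q0 → q4 → q3 → q5 → q2 → q0 → q2 → q0 → q4 → q4 → q4 → q4

q4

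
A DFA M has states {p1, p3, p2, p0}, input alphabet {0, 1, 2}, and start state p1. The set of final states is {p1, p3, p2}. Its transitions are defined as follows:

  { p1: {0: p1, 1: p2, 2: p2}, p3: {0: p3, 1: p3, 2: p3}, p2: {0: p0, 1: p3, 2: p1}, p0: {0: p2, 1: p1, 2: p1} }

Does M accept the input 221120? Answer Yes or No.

p1 → p2 → p1 → p2 → p3 → p3 → p3
End state p3 is accepting.

Yes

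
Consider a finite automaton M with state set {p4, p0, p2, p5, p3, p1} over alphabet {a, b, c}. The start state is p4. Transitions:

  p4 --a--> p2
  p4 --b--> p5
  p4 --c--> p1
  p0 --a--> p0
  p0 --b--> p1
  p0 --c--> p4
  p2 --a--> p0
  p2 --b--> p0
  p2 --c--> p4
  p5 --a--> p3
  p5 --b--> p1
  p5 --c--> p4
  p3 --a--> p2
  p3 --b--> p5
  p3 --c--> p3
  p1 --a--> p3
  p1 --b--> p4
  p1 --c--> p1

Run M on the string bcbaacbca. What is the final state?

start at p4
read 'b': p4 → p5
read 'c': p5 → p4
read 'b': p4 → p5
read 'a': p5 → p3
read 'a': p3 → p2
read 'c': p2 → p4
read 'b': p4 → p5
read 'c': p5 → p4
read 'a': p4 → p2

p2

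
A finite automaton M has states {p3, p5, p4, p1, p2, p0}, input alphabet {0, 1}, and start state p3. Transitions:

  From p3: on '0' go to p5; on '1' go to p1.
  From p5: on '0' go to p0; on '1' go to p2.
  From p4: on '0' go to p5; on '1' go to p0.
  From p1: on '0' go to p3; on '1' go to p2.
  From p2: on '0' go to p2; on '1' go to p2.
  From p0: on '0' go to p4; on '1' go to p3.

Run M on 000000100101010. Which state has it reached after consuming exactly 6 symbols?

start at p3
read '0': p3 → p5
read '0': p5 → p0
read '0': p0 → p4
read '0': p4 → p5
read '0': p5 → p0
read '0': p0 → p4
After 6 symbols: p4.

p4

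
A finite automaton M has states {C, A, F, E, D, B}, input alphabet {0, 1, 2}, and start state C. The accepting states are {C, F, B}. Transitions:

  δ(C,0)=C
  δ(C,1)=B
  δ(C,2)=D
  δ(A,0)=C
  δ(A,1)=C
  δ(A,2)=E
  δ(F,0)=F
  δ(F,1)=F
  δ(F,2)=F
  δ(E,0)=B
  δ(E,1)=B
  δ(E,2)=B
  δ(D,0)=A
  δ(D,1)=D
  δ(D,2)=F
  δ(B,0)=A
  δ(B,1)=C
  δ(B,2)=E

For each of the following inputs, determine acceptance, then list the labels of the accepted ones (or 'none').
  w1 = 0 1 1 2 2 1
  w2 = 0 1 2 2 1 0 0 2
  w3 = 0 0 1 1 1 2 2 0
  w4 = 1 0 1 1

w1, w4

w1: C → C → B → C → D → F → F  → end F, accepted
w2: C → C → B → E → B → C → C → C → D  → end D, rejected
w3: C → C → C → B → C → B → E → B → A  → end A, rejected
w4: C → B → A → C → B  → end B, accepted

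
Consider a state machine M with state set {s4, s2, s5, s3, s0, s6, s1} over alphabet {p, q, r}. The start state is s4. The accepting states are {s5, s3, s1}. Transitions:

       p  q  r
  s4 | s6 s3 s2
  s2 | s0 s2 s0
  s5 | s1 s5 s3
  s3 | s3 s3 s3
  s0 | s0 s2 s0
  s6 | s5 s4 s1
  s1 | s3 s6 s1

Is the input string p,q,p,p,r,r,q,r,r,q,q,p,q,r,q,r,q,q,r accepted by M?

start at s4
read 'p': s4 → s6
read 'q': s6 → s4
read 'p': s4 → s6
read 'p': s6 → s5
read 'r': s5 → s3
read 'r': s3 → s3
read 'q': s3 → s3
read 'r': s3 → s3
read 'r': s3 → s3
read 'q': s3 → s3
read 'q': s3 → s3
read 'p': s3 → s3
read 'q': s3 → s3
read 'r': s3 → s3
read 'q': s3 → s3
read 'r': s3 → s3
read 'q': s3 → s3
read 'q': s3 → s3
read 'r': s3 → s3
End state s3 is accepting.

Yes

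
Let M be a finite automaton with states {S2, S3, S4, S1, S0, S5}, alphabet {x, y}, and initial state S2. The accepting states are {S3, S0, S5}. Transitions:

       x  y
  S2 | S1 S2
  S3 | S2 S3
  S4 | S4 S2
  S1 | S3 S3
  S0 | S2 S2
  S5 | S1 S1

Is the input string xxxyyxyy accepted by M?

S2 → S1 → S3 → S2 → S2 → S2 → S1 → S3 → S3
End state S3 is accepting.

Yes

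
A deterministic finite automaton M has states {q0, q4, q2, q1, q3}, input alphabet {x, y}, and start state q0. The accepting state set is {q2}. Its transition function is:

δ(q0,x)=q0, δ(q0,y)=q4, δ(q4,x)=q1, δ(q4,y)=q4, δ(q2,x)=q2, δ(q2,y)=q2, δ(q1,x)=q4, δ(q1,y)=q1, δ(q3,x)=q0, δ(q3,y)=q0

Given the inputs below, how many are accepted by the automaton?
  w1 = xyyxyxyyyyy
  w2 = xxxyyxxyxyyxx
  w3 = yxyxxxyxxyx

w1: q0 → q0 → q4 → q4 → q1 → q1 → q4 → q4 → q4 → q4 → q4 → q4  → end q4, rejected
w2: q0 → q0 → q0 → q0 → q4 → q4 → q1 → q4 → q4 → q1 → q1 → q1 → q4 → q1  → end q1, rejected
w3: q0 → q4 → q1 → q1 → q4 → q1 → q4 → q4 → q1 → q4 → q4 → q1  → end q1, rejected

0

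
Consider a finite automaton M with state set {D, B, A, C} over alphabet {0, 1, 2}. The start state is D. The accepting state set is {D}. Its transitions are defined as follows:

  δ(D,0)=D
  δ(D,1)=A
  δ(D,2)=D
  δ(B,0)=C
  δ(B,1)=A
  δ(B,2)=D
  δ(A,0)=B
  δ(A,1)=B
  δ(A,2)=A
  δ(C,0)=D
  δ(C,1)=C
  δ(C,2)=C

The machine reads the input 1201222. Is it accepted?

D → A → A → B → A → A → A → A
End state A is not accepting.

No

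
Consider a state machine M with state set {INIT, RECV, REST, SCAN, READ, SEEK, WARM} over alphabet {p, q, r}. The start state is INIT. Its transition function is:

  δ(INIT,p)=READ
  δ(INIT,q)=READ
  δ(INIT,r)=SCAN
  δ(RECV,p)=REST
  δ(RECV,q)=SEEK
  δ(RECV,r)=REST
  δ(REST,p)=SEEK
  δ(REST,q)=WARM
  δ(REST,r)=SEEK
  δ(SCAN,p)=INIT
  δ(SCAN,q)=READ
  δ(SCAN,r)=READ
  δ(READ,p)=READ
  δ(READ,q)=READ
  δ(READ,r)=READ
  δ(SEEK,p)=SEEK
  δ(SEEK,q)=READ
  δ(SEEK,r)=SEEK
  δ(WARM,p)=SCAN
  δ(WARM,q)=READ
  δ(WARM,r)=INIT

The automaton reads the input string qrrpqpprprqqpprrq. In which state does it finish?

start at INIT
read 'q': INIT → READ
read 'r': READ → READ
read 'r': READ → READ
read 'p': READ → READ
read 'q': READ → READ
read 'p': READ → READ
read 'p': READ → READ
read 'r': READ → READ
read 'p': READ → READ
read 'r': READ → READ
read 'q': READ → READ
read 'q': READ → READ
read 'p': READ → READ
read 'p': READ → READ
read 'r': READ → READ
read 'r': READ → READ
read 'q': READ → READ

READ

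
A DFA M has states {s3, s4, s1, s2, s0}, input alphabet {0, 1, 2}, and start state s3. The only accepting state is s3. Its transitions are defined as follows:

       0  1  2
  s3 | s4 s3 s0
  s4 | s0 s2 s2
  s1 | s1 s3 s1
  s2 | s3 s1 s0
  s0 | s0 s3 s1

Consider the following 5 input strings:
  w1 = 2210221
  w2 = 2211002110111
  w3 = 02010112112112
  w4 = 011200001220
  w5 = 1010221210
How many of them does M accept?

w1: Trace: s3 -2-> s0 -2-> s1 -1-> s3 -0-> s4 -2-> s2 -2-> s0 -1-> s3  → end s3, accepted
w2: Trace: s3 -2-> s0 -2-> s1 -1-> s3 -1-> s3 -0-> s4 -0-> s0 -2-> s1 -1-> s3 -1-> s3 -0-> s4 -1-> s2 -1-> s1 -1-> s3  → end s3, accepted
w3: Trace: s3 -0-> s4 -2-> s2 -0-> s3 -1-> s3 -0-> s4 -1-> s2 -1-> s1 -2-> s1 -1-> s3 -1-> s3 -2-> s0 -1-> s3 -1-> s3 -2-> s0  → end s0, rejected
w4: Trace: s3 -0-> s4 -1-> s2 -1-> s1 -2-> s1 -0-> s1 -0-> s1 -0-> s1 -0-> s1 -1-> s3 -2-> s0 -2-> s1 -0-> s1  → end s1, rejected
w5: Trace: s3 -1-> s3 -0-> s4 -1-> s2 -0-> s3 -2-> s0 -2-> s1 -1-> s3 -2-> s0 -1-> s3 -0-> s4  → end s4, rejected

2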